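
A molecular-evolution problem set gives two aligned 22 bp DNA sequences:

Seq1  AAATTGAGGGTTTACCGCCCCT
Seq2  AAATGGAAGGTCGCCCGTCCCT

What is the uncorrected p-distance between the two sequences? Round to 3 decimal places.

0.273

Differing sites — 5:T/G; 8:G/A; 12:T/C; 13:T/G; 14:A/C; 18:C/T.
There are 6 differences over 22 sites, so p = 6/22 = 0.273.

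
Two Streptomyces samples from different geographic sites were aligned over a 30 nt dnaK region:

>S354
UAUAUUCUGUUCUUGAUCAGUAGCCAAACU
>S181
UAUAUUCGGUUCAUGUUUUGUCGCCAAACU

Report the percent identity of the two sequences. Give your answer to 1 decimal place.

80.0%

Mismatches occur at site 8 (U↔G), site 13 (U↔A), site 16 (A↔U), site 18 (C↔U), site 19 (A↔U), site 22 (A↔C).
24 of the 30 sites match, so the percent identity is 24/30 × 100 = 80.0%.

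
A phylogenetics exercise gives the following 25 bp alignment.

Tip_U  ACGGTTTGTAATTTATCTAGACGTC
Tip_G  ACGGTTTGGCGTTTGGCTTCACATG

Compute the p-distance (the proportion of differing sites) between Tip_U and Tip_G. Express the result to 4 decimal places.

0.3600

Differing sites — 9:T/G; 10:A/C; 11:A/G; 15:A/G; 16:T/G; 19:A/T; 20:G/C; 23:G/A; 25:C/G.
There are 9 differences over 25 sites, so p = 9/25 = 0.3600.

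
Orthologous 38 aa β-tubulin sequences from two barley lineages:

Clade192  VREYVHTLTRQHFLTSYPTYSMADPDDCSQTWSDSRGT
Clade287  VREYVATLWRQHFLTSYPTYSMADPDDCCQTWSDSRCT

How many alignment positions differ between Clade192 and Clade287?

Mismatches occur at site 6 (H→A), site 9 (T→W), site 29 (S→C), site 37 (G→C).
That gives 4 mismatches out of 38 aligned sites, so the Hamming distance is 4.

4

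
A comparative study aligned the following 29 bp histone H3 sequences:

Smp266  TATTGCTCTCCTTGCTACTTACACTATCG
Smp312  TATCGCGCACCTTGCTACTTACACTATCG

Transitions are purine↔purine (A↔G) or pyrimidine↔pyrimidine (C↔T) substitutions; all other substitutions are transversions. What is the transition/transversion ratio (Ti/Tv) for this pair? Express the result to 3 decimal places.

Differing sites — 4:T/C (Ti); 7:T/G (Tv); 9:T/A (Tv).
Of the 3 differences, 1 transition and 2 transversions, so Ti/Tv = 1/2 = 0.500.

0.500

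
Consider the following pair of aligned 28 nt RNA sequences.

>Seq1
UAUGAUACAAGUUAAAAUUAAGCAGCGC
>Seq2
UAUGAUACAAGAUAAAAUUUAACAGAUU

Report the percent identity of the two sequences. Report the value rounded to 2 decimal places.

78.57%

Mismatches occur at site 12 (U/A), site 20 (A/U), site 22 (G/A), site 26 (C/A), site 27 (G/U), site 28 (C/U).
22 of the 28 sites match, so the percent identity is 22/28 × 100 = 78.57%.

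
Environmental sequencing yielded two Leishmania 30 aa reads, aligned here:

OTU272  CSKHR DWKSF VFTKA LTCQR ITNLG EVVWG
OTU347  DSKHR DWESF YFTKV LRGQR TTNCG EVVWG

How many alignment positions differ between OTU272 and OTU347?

8

Differing sites — 1:C/D; 8:K/E; 11:V/Y; 15:A/V; 17:T/R; 18:C/G; 21:I/T; 24:L/C.
That gives 8 mismatches out of 30 aligned sites, so the Hamming distance is 8.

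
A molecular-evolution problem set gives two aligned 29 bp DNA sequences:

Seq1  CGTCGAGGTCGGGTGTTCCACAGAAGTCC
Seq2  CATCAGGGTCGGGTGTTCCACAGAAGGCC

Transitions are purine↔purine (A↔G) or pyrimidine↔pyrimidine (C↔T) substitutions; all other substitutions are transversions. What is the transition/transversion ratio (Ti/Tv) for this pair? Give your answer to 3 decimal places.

The sequences differ at positions 2 (G/A, transition), 5 (G/A, transition), 6 (A/G, transition), 27 (T/G, transversion).
Of the 4 differences, 3 transitions and 1 transversion, so Ti/Tv = 3/1 = 3.000.

3.000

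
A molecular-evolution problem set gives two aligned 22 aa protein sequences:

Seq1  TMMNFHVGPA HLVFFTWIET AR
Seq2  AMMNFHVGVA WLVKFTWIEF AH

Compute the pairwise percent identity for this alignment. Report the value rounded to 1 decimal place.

72.7%

The sequences differ at positions 1 (T/A), 9 (P/V), 11 (H/W), 14 (F/K), 20 (T/F), 22 (R/H).
16 of the 22 sites match, so the percent identity is 16/22 × 100 = 72.7%.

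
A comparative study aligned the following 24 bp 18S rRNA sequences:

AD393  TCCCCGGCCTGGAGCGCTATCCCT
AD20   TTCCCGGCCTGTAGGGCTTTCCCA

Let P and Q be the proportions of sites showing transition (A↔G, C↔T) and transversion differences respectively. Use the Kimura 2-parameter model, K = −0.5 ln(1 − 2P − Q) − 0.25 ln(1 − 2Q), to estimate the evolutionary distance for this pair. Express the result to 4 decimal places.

0.2452

Mismatches occur at site 2 (C↔T, transition), site 12 (G↔T, transversion), site 15 (C↔G, transversion), site 19 (A↔T, transversion), site 24 (T↔A, transversion).
Of the 5 differences, 1 transition and 4 transversions over 24 sites: P = 1/24 = 0.041667, Q = 4/24 = 0.166667.
d = −0.5·ln(0.749999) − 0.25·ln(0.666666) = −0.5·(-0.287683) − 0.25·(-0.405466) = 0.2452.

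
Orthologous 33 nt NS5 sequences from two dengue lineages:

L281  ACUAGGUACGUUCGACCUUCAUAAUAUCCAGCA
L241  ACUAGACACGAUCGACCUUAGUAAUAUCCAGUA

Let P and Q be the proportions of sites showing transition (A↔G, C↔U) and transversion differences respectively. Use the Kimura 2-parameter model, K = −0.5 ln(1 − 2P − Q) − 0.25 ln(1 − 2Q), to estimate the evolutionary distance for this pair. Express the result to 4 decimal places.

Differing sites — 6:G/A (Ti); 7:U/C (Ti); 11:U/A (Tv); 20:C/A (Tv); 21:A/G (Ti); 32:C/U (Ti).
Of the 6 differences, 4 transitions and 2 transversions over 33 sites: P = 4/33 = 0.121212, Q = 2/33 = 0.060606.
d = −0.5·ln(0.696970) − 0.25·ln(0.878788) = −0.5·(-0.361013) − 0.25·(-0.129212) = 0.2128.

0.2128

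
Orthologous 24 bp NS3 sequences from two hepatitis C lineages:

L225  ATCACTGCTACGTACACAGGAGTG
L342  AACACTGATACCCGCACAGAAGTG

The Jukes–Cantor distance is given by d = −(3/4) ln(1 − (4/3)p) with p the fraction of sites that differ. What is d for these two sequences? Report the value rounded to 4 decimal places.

The sequences differ at positions 2 (T/A), 8 (C/A), 12 (G/C), 13 (T/C), 14 (A/G), 20 (G/A).
p = 6/24 = 0.250000.
d = −0.75 · ln(1 − (4/3)·0.250000) = −0.75 · ln(0.666667) = −0.75 · (-0.405465) = 0.3041.

0.3041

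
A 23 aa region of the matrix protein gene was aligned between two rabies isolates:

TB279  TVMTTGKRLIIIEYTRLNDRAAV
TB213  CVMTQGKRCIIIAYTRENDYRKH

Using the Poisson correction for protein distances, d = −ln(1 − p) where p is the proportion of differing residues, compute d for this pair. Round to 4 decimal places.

Differing sites — 1:T/C; 5:T/Q; 9:L/C; 13:E/A; 17:L/E; 20:R/Y; 21:A/R; 22:A/K; 23:V/H.
p = 9/23 = 0.391304.
d = −ln(1 − 0.391304) = −ln(0.608696) = 0.4964.

0.4964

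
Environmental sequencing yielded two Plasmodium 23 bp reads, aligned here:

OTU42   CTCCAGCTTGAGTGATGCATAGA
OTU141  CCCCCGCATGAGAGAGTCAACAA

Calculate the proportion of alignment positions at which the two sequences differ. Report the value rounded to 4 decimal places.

0.3913

Mismatches occur at site 2 (T↔C), site 5 (A↔C), site 8 (T↔A), site 13 (T↔A), site 16 (T↔G), site 17 (G↔T), site 20 (T↔A), site 21 (A↔C), site 22 (G↔A).
There are 9 differences over 23 sites, so p = 9/23 = 0.3913.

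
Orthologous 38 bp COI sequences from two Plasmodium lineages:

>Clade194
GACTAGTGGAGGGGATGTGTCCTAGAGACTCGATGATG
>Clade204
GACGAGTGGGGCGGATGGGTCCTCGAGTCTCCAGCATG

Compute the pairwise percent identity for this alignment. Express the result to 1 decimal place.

76.3%

The sequences differ at positions 4 (T/G), 10 (A/G), 12 (G/C), 18 (T/G), 24 (A/C), 28 (A/T), 32 (G/C), 34 (T/G), 35 (G/C).
29 of the 38 sites match, so the percent identity is 29/38 × 100 = 76.3%.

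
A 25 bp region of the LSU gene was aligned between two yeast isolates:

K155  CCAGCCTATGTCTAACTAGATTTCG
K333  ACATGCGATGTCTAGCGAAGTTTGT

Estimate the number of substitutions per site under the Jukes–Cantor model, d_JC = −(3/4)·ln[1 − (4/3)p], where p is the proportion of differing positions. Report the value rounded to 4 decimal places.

Mismatches occur at site 1 (C/A), site 4 (G/T), site 5 (C/G), site 7 (T/G), site 15 (A/G), site 17 (T/G), site 19 (G/A), site 20 (A/G), site 24 (C/G), site 25 (G/T).
p = 10/25 = 0.400000.
d = −0.75 · ln(1 − (4/3)·0.400000) = −0.75 · ln(0.466667) = −0.75 · (-0.762139) = 0.5716.

0.5716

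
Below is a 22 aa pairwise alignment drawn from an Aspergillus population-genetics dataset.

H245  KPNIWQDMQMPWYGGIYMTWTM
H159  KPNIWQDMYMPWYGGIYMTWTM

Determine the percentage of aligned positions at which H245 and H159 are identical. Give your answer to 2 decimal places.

95.45%

The sequences differ at position 9 (Q/Y).
21 of the 22 sites match, so the percent identity is 21/22 × 100 = 95.45%.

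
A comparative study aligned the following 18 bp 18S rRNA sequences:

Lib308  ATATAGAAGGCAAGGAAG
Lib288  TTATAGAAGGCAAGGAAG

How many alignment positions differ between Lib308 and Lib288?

Differing sites — 1:A/T.
That gives 1 mismatch out of 18 aligned sites, so the Hamming distance is 1.

1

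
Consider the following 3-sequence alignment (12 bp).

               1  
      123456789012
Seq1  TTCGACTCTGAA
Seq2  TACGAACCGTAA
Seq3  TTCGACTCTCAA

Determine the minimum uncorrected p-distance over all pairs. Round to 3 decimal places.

Pairwise Hamming distances:
  Seq1 vs Seq2: 5
  Seq1 vs Seq3: 1
  Seq2 vs Seq3: 5
The smallest is 1 mismatch, between Seq1 and Seq3; p = 1/12 = 0.083.

0.083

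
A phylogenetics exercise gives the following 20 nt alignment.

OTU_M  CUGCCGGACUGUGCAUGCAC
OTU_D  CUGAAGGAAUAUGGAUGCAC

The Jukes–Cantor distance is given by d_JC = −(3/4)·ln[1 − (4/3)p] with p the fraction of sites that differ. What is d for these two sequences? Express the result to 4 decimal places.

0.3041

The sequences differ at positions 4 (C/A), 5 (C/A), 9 (C/A), 11 (G/A), 14 (C/G).
p = 5/20 = 0.250000.
d = −0.75 · ln(1 − (4/3)·0.250000) = −0.75 · ln(0.666667) = −0.75 · (-0.405465) = 0.3041.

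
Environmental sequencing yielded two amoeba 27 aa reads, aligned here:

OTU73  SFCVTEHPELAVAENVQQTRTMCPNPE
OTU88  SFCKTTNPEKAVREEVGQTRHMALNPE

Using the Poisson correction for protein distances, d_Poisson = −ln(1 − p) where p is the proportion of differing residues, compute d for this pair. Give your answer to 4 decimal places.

The sequences differ at positions 4 (V/K), 6 (E/T), 7 (H/N), 10 (L/K), 13 (A/R), 15 (N/E), 17 (Q/G), 21 (T/H), 23 (C/A), 24 (P/L).
p = 10/27 = 0.370370.
d = −ln(1 − 0.370370) = −ln(0.629630) = 0.4626.

0.4626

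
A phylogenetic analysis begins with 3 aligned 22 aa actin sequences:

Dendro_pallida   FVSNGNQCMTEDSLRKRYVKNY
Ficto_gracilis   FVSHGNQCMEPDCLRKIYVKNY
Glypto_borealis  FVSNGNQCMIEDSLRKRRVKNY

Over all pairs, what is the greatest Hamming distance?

6

Pairwise Hamming distances:
  Dendro_pallida vs Ficto_gracilis: 5
  Dendro_pallida vs Glypto_borealis: 2
  Ficto_gracilis vs Glypto_borealis: 6
The largest is 6, between Ficto_gracilis and Glypto_borealis.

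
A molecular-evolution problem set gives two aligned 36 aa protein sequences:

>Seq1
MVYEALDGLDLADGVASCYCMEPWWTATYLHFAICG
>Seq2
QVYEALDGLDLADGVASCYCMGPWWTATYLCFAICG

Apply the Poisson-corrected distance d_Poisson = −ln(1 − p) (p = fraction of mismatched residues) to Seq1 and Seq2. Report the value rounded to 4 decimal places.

0.0870

Differing sites — 1:M/Q; 22:E/G; 31:H/C.
p = 3/36 = 0.083333.
d = −ln(1 − 0.083333) = −ln(0.916667) = 0.0870.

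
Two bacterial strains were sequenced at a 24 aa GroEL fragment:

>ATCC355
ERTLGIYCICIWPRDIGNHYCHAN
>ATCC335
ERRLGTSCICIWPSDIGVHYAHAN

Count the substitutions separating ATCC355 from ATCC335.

Mismatches occur at site 3 (T→R), site 6 (I→T), site 7 (Y→S), site 14 (R→S), site 18 (N→V), site 21 (C→A).
That gives 6 mismatches out of 24 aligned sites, so the Hamming distance is 6.

6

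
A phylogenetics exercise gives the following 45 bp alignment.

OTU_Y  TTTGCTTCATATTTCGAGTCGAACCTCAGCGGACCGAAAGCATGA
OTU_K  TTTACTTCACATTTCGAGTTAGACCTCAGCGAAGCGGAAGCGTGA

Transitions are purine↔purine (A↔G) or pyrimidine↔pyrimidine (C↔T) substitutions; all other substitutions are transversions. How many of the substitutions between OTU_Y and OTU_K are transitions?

8

Differing sites — 4:G/A (Ti); 10:T/C (Ti); 20:C/T (Ti); 21:G/A (Ti); 22:A/G (Ti); 32:G/A (Ti); 34:C/G (Tv); 37:A/G (Ti); 42:A/G (Ti).
Of the 9 differences, 8 transitions and 1 transversion, so the answer is 8.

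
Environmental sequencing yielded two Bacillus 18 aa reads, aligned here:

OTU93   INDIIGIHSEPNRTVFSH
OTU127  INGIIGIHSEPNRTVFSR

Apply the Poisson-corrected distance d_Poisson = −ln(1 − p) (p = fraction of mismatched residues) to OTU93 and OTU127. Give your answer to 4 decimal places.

0.1178

Differing sites — 3:D/G; 18:H/R.
p = 2/18 = 0.111111.
d = −ln(1 − 0.111111) = −ln(0.888889) = 0.1178.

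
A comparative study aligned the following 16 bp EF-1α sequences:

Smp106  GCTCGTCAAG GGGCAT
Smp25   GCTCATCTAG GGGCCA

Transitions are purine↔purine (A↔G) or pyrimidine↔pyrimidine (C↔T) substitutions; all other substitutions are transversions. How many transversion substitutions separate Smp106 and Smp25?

Mismatches occur at site 5 (G→A, transition), site 8 (A→T, transversion), site 15 (A→C, transversion), site 16 (T→A, transversion).
Of the 4 differences, 1 transition and 3 transversions, so the answer is 3.

3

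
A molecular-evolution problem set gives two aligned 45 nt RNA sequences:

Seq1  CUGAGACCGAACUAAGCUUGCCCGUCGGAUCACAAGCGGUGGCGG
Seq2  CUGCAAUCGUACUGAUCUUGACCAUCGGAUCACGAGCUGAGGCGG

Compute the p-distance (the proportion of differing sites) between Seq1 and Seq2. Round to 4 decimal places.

Mismatches occur at site 4 (A→C), site 5 (G→A), site 7 (C→U), site 10 (A→U), site 14 (A→G), site 16 (G→U), site 21 (C→A), site 24 (G→A), site 34 (A→G), site 38 (G→U), site 40 (U→A).
There are 11 differences over 45 sites, so p = 11/45 = 0.2444.

0.2444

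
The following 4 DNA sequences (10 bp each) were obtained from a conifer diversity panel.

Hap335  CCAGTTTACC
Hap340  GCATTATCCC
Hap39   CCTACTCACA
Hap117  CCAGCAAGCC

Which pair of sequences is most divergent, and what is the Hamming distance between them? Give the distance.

8

Pairwise Hamming distances:
  Hap335 vs Hap340: 4
  Hap335 vs Hap39: 5
  Hap335 vs Hap117: 4
  Hap340 vs Hap39: 8
  Hap340 vs Hap117: 5
  Hap39 vs Hap117: 6
The largest is 8, between Hap340 and Hap39.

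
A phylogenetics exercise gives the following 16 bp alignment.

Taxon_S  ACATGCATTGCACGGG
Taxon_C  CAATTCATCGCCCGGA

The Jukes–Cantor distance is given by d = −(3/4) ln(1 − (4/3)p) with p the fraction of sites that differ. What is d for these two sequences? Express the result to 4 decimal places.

The sequences differ at positions 1 (A/C), 2 (C/A), 5 (G/T), 9 (T/C), 12 (A/C), 16 (G/A).
p = 6/16 = 0.375000.
d = −0.75 · ln(1 − (4/3)·0.375000) = −0.75 · ln(0.500000) = −0.75 · (-0.693147) = 0.5199.

0.5199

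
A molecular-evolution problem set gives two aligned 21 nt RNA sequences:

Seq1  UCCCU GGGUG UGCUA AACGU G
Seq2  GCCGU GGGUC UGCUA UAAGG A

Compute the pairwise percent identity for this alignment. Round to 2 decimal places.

Mismatches occur at site 1 (U→G), site 4 (C→G), site 10 (G→C), site 16 (A→U), site 18 (C→A), site 20 (U→G), site 21 (G→A).
14 of the 21 sites match, so the percent identity is 14/21 × 100 = 66.67%.

66.67%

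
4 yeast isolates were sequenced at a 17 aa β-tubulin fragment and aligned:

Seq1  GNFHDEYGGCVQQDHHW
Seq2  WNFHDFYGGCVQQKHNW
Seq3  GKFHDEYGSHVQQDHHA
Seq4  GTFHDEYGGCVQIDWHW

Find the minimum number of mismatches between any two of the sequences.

Pairwise Hamming distances:
  Seq1 vs Seq2: 4
  Seq1 vs Seq3: 4
  Seq1 vs Seq4: 3
  Seq2 vs Seq3: 8
  Seq2 vs Seq4: 7
  Seq3 vs Seq4: 6
The smallest is 3, between Seq1 and Seq4.

3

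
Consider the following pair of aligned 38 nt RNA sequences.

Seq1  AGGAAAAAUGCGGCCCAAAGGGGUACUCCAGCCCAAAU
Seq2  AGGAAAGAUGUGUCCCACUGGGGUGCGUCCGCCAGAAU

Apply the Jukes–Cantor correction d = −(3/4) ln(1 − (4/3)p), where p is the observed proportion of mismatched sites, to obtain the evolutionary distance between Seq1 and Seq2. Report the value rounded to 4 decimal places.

0.3658

The sequences differ at positions 7 (A/G), 11 (C/U), 13 (G/U), 18 (A/C), 19 (A/U), 25 (A/G), 27 (U/G), 28 (C/U), 30 (A/C), 34 (C/A), 35 (A/G).
p = 11/38 = 0.289474.
d = −0.75 · ln(1 − (4/3)·0.289474) = −0.75 · ln(0.614035) = −0.75 · (-0.487703) = 0.3658.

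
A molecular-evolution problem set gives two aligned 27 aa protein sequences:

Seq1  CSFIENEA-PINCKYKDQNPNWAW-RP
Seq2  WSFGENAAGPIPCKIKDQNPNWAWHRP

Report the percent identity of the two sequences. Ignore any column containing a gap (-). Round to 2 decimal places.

80.00%

Excluding the 2 gap columns leaves 25 comparable sites.
The sequences differ at positions 1 (C/W), 4 (I/G), 7 (E/A), 12 (N/P), 15 (Y/I).
20 of the 25 comparable sites match, so the percent identity is 20/25 × 100 = 80.00%.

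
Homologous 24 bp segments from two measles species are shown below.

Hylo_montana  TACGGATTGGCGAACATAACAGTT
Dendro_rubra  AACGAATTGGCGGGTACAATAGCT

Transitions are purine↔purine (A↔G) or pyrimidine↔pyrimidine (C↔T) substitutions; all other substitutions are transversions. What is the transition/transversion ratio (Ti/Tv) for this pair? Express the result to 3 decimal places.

Differing sites — 1:T/A (Tv); 5:G/A (Ti); 13:A/G (Ti); 14:A/G (Ti); 15:C/T (Ti); 17:T/C (Ti); 20:C/T (Ti); 23:T/C (Ti).
Of the 8 differences, 7 transitions and 1 transversion, so Ti/Tv = 7/1 = 7.000.

7.000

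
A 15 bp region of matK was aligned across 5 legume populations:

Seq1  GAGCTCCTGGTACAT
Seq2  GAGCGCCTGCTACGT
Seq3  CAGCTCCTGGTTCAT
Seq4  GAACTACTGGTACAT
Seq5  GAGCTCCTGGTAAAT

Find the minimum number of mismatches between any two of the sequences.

Pairwise Hamming distances:
  Seq1 vs Seq2: 3
  Seq1 vs Seq3: 2
  Seq1 vs Seq4: 2
  Seq1 vs Seq5: 1
  Seq2 vs Seq3: 5
  Seq2 vs Seq4: 5
  Seq2 vs Seq5: 4
  Seq3 vs Seq4: 4
  Seq3 vs Seq5: 3
  Seq4 vs Seq5: 3
The smallest is 1, between Seq1 and Seq5.

1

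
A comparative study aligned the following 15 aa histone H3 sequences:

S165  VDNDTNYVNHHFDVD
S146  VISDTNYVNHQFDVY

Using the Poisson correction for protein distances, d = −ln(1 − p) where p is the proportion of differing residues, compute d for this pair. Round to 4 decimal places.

Mismatches occur at site 2 (D/I), site 3 (N/S), site 11 (H/Q), site 15 (D/Y).
p = 4/15 = 0.266667.
d = −ln(1 − 0.266667) = −ln(0.733333) = 0.3102.

0.3102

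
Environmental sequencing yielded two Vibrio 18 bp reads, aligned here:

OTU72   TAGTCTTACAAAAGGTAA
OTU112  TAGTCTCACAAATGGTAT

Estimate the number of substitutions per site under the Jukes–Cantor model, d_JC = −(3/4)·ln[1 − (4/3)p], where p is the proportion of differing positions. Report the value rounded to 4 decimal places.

0.1885

Differing sites — 7:T/C; 13:A/T; 18:A/T.
p = 3/18 = 0.166667.
d = −0.75 · ln(1 − (4/3)·0.166667) = −0.75 · ln(0.777777) = −0.75 · (-0.251315) = 0.1885.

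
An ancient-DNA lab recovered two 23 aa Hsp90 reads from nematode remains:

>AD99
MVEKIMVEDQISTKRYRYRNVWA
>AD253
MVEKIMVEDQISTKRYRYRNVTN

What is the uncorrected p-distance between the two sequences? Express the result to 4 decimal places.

The sequences differ at positions 22 (W/T), 23 (A/N).
There are 2 differences over 23 sites, so p = 2/23 = 0.0870.

0.0870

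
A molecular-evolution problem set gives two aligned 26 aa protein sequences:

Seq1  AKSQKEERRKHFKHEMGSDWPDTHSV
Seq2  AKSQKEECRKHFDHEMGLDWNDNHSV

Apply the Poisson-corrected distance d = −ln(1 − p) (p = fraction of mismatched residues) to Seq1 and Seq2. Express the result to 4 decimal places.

0.2136

Differing sites — 8:R/C; 13:K/D; 18:S/L; 21:P/N; 23:T/N.
p = 5/26 = 0.192308.
d = −ln(1 − 0.192308) = −ln(0.807692) = 0.2136.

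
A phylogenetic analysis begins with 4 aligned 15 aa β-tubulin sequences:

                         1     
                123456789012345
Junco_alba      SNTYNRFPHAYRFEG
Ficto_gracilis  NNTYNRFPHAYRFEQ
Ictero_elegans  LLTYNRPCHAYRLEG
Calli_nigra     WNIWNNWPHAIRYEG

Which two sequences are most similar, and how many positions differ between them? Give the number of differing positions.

2

Pairwise Hamming distances:
  Junco_alba vs Ficto_gracilis: 2
  Junco_alba vs Ictero_elegans: 5
  Junco_alba vs Calli_nigra: 7
  Ficto_gracilis vs Ictero_elegans: 6
  Ficto_gracilis vs Calli_nigra: 8
  Ictero_elegans vs Calli_nigra: 9
The smallest is 2, between Junco_alba and Ficto_gracilis.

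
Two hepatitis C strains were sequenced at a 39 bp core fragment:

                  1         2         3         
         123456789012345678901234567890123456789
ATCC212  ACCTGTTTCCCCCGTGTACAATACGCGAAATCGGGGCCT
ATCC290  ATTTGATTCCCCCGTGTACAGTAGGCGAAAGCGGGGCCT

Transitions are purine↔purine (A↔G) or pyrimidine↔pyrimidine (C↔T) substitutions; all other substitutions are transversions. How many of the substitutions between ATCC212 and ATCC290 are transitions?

Differing sites — 2:C/T (Ti); 3:C/T (Ti); 6:T/A (Tv); 21:A/G (Ti); 24:C/G (Tv); 31:T/G (Tv).
Of the 6 differences, 3 transitions and 3 transversions, so the answer is 3.

3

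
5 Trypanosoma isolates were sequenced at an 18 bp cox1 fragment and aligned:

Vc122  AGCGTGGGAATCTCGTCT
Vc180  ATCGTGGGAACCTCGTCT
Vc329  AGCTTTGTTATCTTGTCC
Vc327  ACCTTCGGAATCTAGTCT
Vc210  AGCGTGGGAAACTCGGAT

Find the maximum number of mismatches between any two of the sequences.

9

Pairwise Hamming distances:
  Vc122 vs Vc180: 2
  Vc122 vs Vc329: 6
  Vc122 vs Vc327: 4
  Vc122 vs Vc210: 3
  Vc180 vs Vc329: 8
  Vc180 vs Vc327: 5
  Vc180 vs Vc210: 4
  Vc329 vs Vc327: 6
  Vc329 vs Vc210: 9
  Vc327 vs Vc210: 7
The largest is 9, between Vc329 and Vc210.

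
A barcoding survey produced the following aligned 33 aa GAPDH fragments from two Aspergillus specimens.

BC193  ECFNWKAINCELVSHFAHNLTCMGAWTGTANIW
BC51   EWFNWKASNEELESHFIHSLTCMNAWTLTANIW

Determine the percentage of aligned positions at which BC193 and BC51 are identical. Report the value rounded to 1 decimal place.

75.8%

Mismatches occur at site 2 (C→W), site 8 (I→S), site 10 (C→E), site 13 (V→E), site 17 (A→I), site 19 (N→S), site 24 (G→N), site 28 (G→L).
25 of the 33 sites match, so the percent identity is 25/33 × 100 = 75.8%.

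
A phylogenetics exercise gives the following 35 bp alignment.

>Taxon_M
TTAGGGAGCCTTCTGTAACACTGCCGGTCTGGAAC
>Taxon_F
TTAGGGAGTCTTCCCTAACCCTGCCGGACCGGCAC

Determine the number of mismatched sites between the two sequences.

Mismatches occur at site 9 (C↔T), site 14 (T↔C), site 15 (G↔C), site 20 (A↔C), site 28 (T↔A), site 30 (T↔C), site 33 (A↔C).
That gives 7 mismatches out of 35 aligned sites, so the Hamming distance is 7.

7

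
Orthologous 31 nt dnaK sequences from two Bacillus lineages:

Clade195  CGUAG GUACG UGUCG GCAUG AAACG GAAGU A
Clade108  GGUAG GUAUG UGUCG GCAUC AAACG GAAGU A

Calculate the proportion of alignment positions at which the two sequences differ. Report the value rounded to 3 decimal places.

Differing sites — 1:C/G; 9:C/U; 20:G/C.
There are 3 differences over 31 sites, so p = 3/31 = 0.097.

0.097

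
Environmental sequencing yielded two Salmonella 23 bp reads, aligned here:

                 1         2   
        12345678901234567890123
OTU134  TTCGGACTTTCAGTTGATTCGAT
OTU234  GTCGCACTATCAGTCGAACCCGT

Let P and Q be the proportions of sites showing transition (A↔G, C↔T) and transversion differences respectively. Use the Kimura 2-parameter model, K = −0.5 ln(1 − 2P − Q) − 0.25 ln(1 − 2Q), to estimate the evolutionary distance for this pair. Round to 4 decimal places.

Differing sites — 1:T/G (Tv); 5:G/C (Tv); 9:T/A (Tv); 15:T/C (Ti); 18:T/A (Tv); 19:T/C (Ti); 21:G/C (Tv); 22:A/G (Ti).
Of the 8 differences, 3 transitions and 5 transversions over 23 sites: P = 3/23 = 0.130435, Q = 5/23 = 0.217391.
d = −0.5·ln(0.521739) − 0.25·ln(0.565218) = −0.5·(-0.650588) − 0.25·(-0.570544) = 0.4679.

0.4679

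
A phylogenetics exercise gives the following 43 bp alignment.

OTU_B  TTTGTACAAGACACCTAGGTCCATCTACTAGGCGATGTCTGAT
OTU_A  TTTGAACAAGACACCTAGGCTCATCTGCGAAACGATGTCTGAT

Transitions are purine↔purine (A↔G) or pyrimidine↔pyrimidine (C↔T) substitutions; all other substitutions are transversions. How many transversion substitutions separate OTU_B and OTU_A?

The sequences differ at positions 5 (T/A, transversion), 20 (T/C, transition), 21 (C/T, transition), 27 (A/G, transition), 29 (T/G, transversion), 31 (G/A, transition), 32 (G/A, transition).
Of the 7 differences, 5 transitions and 2 transversions, so the answer is 2.

2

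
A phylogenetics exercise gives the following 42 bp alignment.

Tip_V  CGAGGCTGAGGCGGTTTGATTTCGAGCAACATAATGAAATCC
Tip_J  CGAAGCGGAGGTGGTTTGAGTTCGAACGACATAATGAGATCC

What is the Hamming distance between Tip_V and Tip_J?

Differing sites — 4:G/A; 7:T/G; 12:C/T; 20:T/G; 26:G/A; 28:A/G; 38:A/G.
That gives 7 mismatches out of 42 aligned sites, so the Hamming distance is 7.

7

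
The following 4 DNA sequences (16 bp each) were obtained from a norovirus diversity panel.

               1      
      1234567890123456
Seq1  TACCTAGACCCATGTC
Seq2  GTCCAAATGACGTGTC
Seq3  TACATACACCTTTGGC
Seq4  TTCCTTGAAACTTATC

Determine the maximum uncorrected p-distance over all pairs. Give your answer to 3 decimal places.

Pairwise Hamming distances:
  Seq1 vs Seq2: 8
  Seq1 vs Seq3: 5
  Seq1 vs Seq4: 6
  Seq2 vs Seq3: 11
  Seq2 vs Seq4: 8
  Seq3 vs Seq4: 9
The largest is 11 mismatches, between Seq2 and Seq3; p = 11/16 = 0.688.

0.688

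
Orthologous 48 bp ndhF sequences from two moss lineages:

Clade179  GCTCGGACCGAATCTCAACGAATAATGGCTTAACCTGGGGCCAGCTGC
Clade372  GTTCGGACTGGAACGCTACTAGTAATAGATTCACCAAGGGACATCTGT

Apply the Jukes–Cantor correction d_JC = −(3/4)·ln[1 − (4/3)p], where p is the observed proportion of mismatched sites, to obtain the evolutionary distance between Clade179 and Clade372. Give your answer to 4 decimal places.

Mismatches occur at site 2 (C→T), site 9 (C→T), site 11 (A→G), site 13 (T→A), site 15 (T→G), site 17 (A→T), site 20 (G→T), site 22 (A→G), site 27 (G→A), site 29 (C→A), site 32 (A→C), site 36 (T→A), site 37 (G→A), site 41 (C→A), site 44 (G→T), site 48 (C→T).
p = 16/48 = 0.333333.
d = −0.75 · ln(1 − (4/3)·0.333333) = −0.75 · ln(0.555556) = −0.75 · (-0.587786) = 0.4408.

0.4408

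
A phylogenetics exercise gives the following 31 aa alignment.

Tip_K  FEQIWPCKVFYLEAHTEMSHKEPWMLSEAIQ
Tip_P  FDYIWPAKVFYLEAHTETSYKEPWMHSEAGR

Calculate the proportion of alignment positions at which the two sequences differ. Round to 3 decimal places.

Differing sites — 2:E/D; 3:Q/Y; 7:C/A; 18:M/T; 20:H/Y; 26:L/H; 30:I/G; 31:Q/R.
There are 8 differences over 31 sites, so p = 8/31 = 0.258.

0.258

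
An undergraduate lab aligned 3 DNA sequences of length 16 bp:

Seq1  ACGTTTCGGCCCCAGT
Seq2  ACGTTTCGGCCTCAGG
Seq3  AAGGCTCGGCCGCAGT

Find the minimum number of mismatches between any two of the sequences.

2

Pairwise Hamming distances:
  Seq1 vs Seq2: 2
  Seq1 vs Seq3: 4
  Seq2 vs Seq3: 5
The smallest is 2, between Seq1 and Seq2.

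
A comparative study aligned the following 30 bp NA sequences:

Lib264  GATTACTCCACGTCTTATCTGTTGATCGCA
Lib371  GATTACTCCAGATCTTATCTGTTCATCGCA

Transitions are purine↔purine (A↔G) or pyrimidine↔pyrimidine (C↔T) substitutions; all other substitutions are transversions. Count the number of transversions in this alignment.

Differing sites — 11:C/G (Tv); 12:G/A (Ti); 24:G/C (Tv).
Of the 3 differences, 1 transition and 2 transversions, so the answer is 2.

2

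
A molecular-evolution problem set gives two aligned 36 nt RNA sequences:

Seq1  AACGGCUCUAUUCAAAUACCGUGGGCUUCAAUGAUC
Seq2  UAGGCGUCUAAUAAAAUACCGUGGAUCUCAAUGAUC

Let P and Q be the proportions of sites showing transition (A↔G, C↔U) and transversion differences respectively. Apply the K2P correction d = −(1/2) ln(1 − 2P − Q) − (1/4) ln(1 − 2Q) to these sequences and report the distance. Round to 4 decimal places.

0.3041

Differing sites — 1:A/U (Tv); 3:C/G (Tv); 5:G/C (Tv); 6:C/G (Tv); 11:U/A (Tv); 13:C/A (Tv); 25:G/A (Ti); 26:C/U (Ti); 27:U/C (Ti).
Of the 9 differences, 3 transitions and 6 transversions over 36 sites: P = 3/36 = 0.083333, Q = 6/36 = 0.166667.
d = −0.5·ln(0.666667) − 0.25·ln(0.666666) = −0.5·(-0.405465) − 0.25·(-0.405466) = 0.3041.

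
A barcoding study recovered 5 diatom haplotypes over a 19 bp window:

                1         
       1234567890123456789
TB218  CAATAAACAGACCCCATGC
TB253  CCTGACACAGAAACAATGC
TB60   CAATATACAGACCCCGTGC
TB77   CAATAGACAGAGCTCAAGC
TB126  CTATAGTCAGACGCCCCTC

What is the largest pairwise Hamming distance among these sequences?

Pairwise Hamming distances:
  TB218 vs TB253: 7
  TB218 vs TB60: 2
  TB218 vs TB77: 4
  TB218 vs TB126: 7
  TB253 vs TB60: 8
  TB253 vs TB77: 9
  TB253 vs TB126: 11
  TB60 vs TB77: 5
  TB60 vs TB126: 7
  TB77 vs TB126: 8
The largest is 11, between TB253 and TB126.

11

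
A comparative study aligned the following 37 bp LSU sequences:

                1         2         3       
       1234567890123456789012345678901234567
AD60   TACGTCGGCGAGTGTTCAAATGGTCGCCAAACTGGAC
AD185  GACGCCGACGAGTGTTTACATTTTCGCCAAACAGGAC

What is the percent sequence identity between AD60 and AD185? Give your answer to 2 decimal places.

78.38%

Differing sites — 1:T/G; 5:T/C; 8:G/A; 17:C/T; 19:A/C; 22:G/T; 23:G/T; 33:T/A.
29 of the 37 sites match, so the percent identity is 29/37 × 100 = 78.38%.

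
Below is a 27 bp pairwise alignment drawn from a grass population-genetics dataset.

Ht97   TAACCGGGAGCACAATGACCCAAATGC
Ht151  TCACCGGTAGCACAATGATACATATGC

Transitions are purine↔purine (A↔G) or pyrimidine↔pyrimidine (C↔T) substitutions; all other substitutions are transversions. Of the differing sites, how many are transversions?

4

Mismatches occur at site 2 (A↔C, transversion), site 8 (G↔T, transversion), site 19 (C↔T, transition), site 20 (C↔A, transversion), site 23 (A↔T, transversion).
Of the 5 differences, 1 transition and 4 transversions, so the answer is 4.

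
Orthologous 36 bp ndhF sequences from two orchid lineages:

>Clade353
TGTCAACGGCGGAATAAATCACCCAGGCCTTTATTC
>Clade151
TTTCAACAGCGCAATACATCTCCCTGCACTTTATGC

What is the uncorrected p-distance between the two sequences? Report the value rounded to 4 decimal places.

Differing sites — 2:G/T; 8:G/A; 12:G/C; 17:A/C; 21:A/T; 25:A/T; 27:G/C; 28:C/A; 35:T/G.
There are 9 differences over 36 sites, so p = 9/36 = 0.2500.

0.2500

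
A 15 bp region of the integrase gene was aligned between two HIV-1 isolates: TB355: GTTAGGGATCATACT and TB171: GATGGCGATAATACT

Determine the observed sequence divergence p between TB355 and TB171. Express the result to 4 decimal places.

Differing sites — 2:T/A; 4:A/G; 6:G/C; 10:C/A.
There are 4 differences over 15 sites, so p = 4/15 = 0.2667.

0.2667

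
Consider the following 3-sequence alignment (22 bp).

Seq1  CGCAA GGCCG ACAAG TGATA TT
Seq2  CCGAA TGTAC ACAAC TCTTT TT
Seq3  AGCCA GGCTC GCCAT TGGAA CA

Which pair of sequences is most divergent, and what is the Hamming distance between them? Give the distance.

Pairwise Hamming distances:
  Seq1 vs Seq2: 10
  Seq1 vs Seq3: 11
  Seq2 vs Seq3: 16
The largest is 16, between Seq2 and Seq3.

16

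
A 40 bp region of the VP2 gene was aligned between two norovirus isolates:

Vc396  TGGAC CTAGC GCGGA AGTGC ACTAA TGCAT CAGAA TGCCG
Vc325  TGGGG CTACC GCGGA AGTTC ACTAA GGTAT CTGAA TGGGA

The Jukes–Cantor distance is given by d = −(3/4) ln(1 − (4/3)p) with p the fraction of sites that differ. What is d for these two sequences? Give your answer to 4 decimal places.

Mismatches occur at site 4 (A↔G), site 5 (C↔G), site 9 (G↔C), site 19 (G↔T), site 26 (T↔G), site 28 (C↔T), site 32 (A↔T), site 38 (C↔G), site 39 (C↔G), site 40 (G↔A).
p = 10/40 = 0.250000.
d = −0.75 · ln(1 − (4/3)·0.250000) = −0.75 · ln(0.666667) = −0.75 · (-0.405465) = 0.3041.

0.3041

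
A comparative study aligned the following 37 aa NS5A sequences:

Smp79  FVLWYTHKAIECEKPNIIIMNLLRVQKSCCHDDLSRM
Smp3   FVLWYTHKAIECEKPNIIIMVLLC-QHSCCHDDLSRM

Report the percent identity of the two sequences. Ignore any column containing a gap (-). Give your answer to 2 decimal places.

Excluding the 1 gap column leaves 36 comparable sites.
Mismatches occur at site 21 (N→V), site 24 (R→C), site 27 (K→H).
33 of the 36 comparable sites match, so the percent identity is 33/36 × 100 = 91.67%.

91.67%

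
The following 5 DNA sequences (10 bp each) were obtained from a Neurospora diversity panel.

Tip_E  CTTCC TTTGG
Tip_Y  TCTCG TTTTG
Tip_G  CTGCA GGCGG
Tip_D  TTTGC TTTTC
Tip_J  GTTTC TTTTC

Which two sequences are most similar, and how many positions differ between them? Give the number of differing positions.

2

Pairwise Hamming distances:
  Tip_E vs Tip_Y: 4
  Tip_E vs Tip_G: 5
  Tip_E vs Tip_D: 4
  Tip_E vs Tip_J: 4
  Tip_Y vs Tip_G: 8
  Tip_Y vs Tip_D: 4
  Tip_Y vs Tip_J: 5
  Tip_G vs Tip_D: 9
  Tip_G vs Tip_J: 9
  Tip_D vs Tip_J: 2
The smallest is 2, between Tip_D and Tip_J.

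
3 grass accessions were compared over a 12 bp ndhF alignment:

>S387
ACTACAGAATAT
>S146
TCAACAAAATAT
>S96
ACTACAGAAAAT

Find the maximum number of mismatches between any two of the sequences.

4

Pairwise Hamming distances:
  S387 vs S146: 3
  S387 vs S96: 1
  S146 vs S96: 4
The largest is 4, between S146 and S96.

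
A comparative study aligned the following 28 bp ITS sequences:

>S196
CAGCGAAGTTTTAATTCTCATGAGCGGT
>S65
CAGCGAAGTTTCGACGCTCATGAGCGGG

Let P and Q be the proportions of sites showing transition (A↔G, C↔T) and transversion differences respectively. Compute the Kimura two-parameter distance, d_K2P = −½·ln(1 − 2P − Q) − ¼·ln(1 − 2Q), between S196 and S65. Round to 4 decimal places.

Mismatches occur at site 12 (T/C, transition), site 13 (A/G, transition), site 15 (T/C, transition), site 16 (T/G, transversion), site 28 (T/G, transversion).
Of the 5 differences, 3 transitions and 2 transversions over 28 sites: P = 3/28 = 0.107143, Q = 2/28 = 0.071429.
d = −0.5·ln(0.714285) − 0.25·ln(0.857142) = −0.5·(-0.336473) − 0.25·(-0.154152) = 0.2068.

0.2068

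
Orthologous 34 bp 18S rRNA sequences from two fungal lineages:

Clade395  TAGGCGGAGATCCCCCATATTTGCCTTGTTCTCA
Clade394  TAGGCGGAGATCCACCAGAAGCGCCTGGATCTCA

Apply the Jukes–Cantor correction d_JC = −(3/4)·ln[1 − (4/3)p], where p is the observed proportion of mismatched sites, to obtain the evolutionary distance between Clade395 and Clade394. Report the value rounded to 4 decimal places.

0.2407

Mismatches occur at site 14 (C→A), site 18 (T→G), site 20 (T→A), site 21 (T→G), site 22 (T→C), site 27 (T→G), site 29 (T→A).
p = 7/34 = 0.205882.
d = −0.75 · ln(1 − (4/3)·0.205882) = −0.75 · ln(0.725491) = −0.75 · (-0.320907) = 0.2407.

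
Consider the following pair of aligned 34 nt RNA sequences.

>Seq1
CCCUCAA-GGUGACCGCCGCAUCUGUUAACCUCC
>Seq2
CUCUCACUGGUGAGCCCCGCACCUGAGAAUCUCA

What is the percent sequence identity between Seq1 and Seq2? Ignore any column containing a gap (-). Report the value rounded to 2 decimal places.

Excluding the 1 gap column leaves 33 comparable sites.
Mismatches occur at site 2 (C↔U), site 7 (A↔C), site 14 (C↔G), site 16 (G↔C), site 22 (U↔C), site 26 (U↔A), site 27 (U↔G), site 30 (C↔U), site 34 (C↔A).
24 of the 33 comparable sites match, so the percent identity is 24/33 × 100 = 72.73%.

72.73%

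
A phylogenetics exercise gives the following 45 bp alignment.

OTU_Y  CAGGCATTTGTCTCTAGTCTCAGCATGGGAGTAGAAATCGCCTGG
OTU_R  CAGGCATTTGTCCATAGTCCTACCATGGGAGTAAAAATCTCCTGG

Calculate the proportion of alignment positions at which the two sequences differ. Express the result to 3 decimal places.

0.156

The sequences differ at positions 13 (T/C), 14 (C/A), 20 (T/C), 21 (C/T), 23 (G/C), 34 (G/A), 40 (G/T).
There are 7 differences over 45 sites, so p = 7/45 = 0.156.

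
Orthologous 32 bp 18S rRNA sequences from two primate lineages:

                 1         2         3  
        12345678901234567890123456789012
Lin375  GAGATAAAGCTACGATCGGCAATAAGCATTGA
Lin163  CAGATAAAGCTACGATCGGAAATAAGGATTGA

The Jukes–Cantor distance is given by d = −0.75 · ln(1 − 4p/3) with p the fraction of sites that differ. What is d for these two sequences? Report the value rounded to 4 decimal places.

Differing sites — 1:G/C; 20:C/A; 27:C/G.
p = 3/32 = 0.093750.
d = −0.75 · ln(1 − (4/3)·0.093750) = −0.75 · ln(0.875000) = −0.75 · (-0.133531) = 0.1001.

0.1001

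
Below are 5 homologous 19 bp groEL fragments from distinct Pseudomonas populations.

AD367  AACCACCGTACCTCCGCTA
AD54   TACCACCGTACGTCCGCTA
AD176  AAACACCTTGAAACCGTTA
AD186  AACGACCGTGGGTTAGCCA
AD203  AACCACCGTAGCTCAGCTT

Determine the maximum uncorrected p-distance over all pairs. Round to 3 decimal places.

Pairwise Hamming distances:
  AD367 vs AD54: 2
  AD367 vs AD176: 7
  AD367 vs AD186: 7
  AD367 vs AD203: 3
  AD54 vs AD176: 8
  AD54 vs AD186: 7
  AD54 vs AD203: 5
  AD176 vs AD186: 10
  AD176 vs AD203: 9
  AD186 vs AD203: 6
The largest is 10 mismatches, between AD176 and AD186; p = 10/19 = 0.526.

0.526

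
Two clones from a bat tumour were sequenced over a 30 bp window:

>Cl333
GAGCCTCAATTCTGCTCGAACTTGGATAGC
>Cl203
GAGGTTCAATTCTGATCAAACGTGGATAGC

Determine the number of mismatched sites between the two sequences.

Differing sites — 4:C/G; 5:C/T; 15:C/A; 18:G/A; 22:T/G.
That gives 5 mismatches out of 30 aligned sites, so the Hamming distance is 5.

5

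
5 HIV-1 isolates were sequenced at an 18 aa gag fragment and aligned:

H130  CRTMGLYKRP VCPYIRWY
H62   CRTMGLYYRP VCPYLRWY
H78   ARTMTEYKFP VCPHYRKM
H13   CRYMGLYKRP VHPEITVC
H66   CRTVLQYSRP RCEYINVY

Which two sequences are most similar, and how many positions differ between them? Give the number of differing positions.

2

Pairwise Hamming distances:
  H130 vs H62: 2
  H130 vs H78: 8
  H130 vs H13: 6
  H130 vs H66: 8
  H62 vs H78: 9
  H62 vs H13: 8
  H62 vs H66: 9
  H78 vs H13: 11
  H78 vs H66: 13
  H13 vs H66: 11
The smallest is 2, between H130 and H62.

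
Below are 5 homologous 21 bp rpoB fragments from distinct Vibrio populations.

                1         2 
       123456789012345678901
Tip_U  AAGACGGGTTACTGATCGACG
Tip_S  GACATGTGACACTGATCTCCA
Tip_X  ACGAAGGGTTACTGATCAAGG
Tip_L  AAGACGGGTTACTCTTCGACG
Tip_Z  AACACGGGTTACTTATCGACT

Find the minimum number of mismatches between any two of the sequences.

2

Pairwise Hamming distances:
  Tip_U vs Tip_S: 9
  Tip_U vs Tip_X: 4
  Tip_U vs Tip_L: 2
  Tip_U vs Tip_Z: 3
  Tip_S vs Tip_X: 11
  Tip_S vs Tip_L: 11
  Tip_S vs Tip_Z: 9
  Tip_X vs Tip_L: 6
  Tip_X vs Tip_Z: 7
  Tip_L vs Tip_Z: 4
The smallest is 2, between Tip_U and Tip_L.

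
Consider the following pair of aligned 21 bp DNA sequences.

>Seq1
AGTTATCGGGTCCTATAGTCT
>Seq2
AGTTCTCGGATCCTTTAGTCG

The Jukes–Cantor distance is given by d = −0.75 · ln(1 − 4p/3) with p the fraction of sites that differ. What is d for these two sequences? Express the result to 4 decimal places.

The sequences differ at positions 5 (A/C), 10 (G/A), 15 (A/T), 21 (T/G).
p = 4/21 = 0.190476.
d = −0.75 · ln(1 − (4/3)·0.190476) = −0.75 · ln(0.746032) = −0.75 · (-0.292987) = 0.2197.

0.2197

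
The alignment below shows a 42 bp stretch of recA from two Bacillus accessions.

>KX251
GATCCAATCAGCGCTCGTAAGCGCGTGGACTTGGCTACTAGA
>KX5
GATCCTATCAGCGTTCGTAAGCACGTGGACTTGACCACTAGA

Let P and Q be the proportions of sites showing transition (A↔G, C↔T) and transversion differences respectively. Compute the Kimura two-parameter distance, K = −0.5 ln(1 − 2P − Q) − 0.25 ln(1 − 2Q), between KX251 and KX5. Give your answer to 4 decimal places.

0.1328

Differing sites — 6:A/T (Tv); 14:C/T (Ti); 23:G/A (Ti); 34:G/A (Ti); 36:T/C (Ti).
Of the 5 differences, 4 transitions and 1 transversion over 42 sites: P = 4/42 = 0.095238, Q = 1/42 = 0.023810.
d = −0.5·ln(0.785714) − 0.25·ln(0.952380) = −0.5·(-0.241162) − 0.25·(-0.048791) = 0.1328.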